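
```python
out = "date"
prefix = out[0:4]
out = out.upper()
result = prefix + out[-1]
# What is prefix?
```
Trace:
  out='date'
  out='date', prefix='date'
  out='DATE', prefix='date'
  out='DATE', prefix='date', result='dateE'

Final answer: 'date'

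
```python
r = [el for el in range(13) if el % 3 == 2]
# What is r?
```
Trace:
  el=0
  el=1
  el=2
  el=3
  el=4
  el=5
  el=6
  el=7
  el=8
  el=9
  el=10
  el=11
  el=12
  r=[2, 5, 8, 11]

Final answer: [2, 5, 8, 11]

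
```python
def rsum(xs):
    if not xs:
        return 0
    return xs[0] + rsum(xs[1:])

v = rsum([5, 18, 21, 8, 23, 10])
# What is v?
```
Call trace:
rsum(xs=[5, 18, 21, 8, 23, 10])
  rsum(xs=[18, 21, 8, 23, 10])
    rsum(xs=[21, 8, 23, 10])
      rsum(xs=[8, 23, 10])
        rsum(xs=[23, 10])
          rsum(xs=[10])
            rsum(xs=[])
            -> return 0
          -> return 10
        -> return 33
      -> return 41
    -> return 62
  -> return 80
-> return 85

Final answer: 85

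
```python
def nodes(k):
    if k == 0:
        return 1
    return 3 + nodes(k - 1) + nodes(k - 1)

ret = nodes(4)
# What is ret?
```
Call trace (a repeated sub-call is expanded the first time; later identical calls just restate its return value):
nodes(k=4)
  nodes(k=3)
    nodes(k=2)
      nodes(k=1)
        nodes(k=0)
        -> return 1
        nodes(k=0)
        -> return 1
      -> return 5
      nodes(k=1) -> return 5  (same call as traced above)
    -> return 13
    nodes(k=2) -> return 13  (same call as traced above)
  -> return 29
  nodes(k=3) -> return 29  (same call as traced above)
-> return 61

Final answer: 61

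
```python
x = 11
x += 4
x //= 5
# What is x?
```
Trace:
  x=11
  x=15
  x=3

Final answer: 3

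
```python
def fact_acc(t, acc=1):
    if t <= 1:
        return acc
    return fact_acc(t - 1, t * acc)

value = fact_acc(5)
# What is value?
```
Call trace:
fact_acc(t=5, acc=1)
  fact_acc(t=4, acc=5)
    fact_acc(t=3, acc=20)
      fact_acc(t=2, acc=60)
        fact_acc(t=1, acc=120)
        -> return 120
      -> return 120
    -> return 120
  -> return 120
-> return 120

Final answer: 120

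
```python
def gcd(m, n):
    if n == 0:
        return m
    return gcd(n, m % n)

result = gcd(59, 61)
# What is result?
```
Call trace:
gcd(m=59, n=61)
  gcd(m=61, n=59)
    gcd(m=59, n=2)
      gcd(m=2, n=1)
        gcd(m=1, n=0)
        -> return 1
      -> return 1
    -> return 1
  -> return 1
-> return 1

Final answer: 1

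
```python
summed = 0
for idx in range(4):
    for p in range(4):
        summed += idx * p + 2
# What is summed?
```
Trace:
  summed=0
  summed=2, idx=0, p=0
  summed=4, idx=0, p=1
  summed=6, idx=0, p=2
  summed=8, idx=0, p=3
  summed=10, idx=1, p=0
  summed=13, idx=1, p=1
  summed=17, idx=1, p=2
  summed=22, idx=1, p=3
  summed=24, idx=2, p=0
  summed=28, idx=2, p=1
  summed=34, idx=2, p=2
  summed=42, idx=2, p=3
  summed=44, idx=3, p=0
  summed=49, idx=3, p=1
  summed=57, idx=3, p=2
  summed=68, idx=3, p=3

Final answer: 68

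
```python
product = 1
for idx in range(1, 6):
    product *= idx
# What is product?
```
Trace:
  product=1
  product=1, idx=1
  product=2, idx=2
  product=6, idx=3
  product=24, idx=4
  product=120, idx=5

Final answer: 120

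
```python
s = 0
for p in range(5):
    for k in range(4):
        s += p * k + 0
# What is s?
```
Trace:
  s=0
  s=0, p=0, k=0
  s=0, p=0, k=1
  s=0, p=0, k=2
  s=0, p=0, k=3
  s=0, p=1, k=0
  s=1, p=1, k=1
  s=3, p=1, k=2
  s=6, p=1, k=3
  s=6, p=2, k=0
  s=8, p=2, k=1
  s=12, p=2, k=2
  s=18, p=2, k=3
  s=18, p=3, k=0
  s=21, p=3, k=1
  s=27, p=3, k=2
  s=36, p=3, k=3
  s=36, p=4, k=0
  s=40, p=4, k=1
  s=48, p=4, k=2
  s=60, p=4, k=3

Final answer: 60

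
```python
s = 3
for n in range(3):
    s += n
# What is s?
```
Trace:
  s=3
  s=3, n=0
  s=4, n=1
  s=6, n=2

Final answer: 6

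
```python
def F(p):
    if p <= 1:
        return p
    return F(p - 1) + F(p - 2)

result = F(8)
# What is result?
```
Call trace (a repeated sub-call is expanded the first time; later identical calls just restate its return value):
F(p=8)
  F(p=7)
    F(p=6)
      F(p=5)
        F(p=4)
          F(p=3)
            F(p=2)
              F(p=1)
              -> return 1
              F(p=0)
              -> return 0
            -> return 1
            F(p=1)
            -> return 1
          -> return 2
          F(p=2) -> return 1  (same call as traced above)
        -> return 3
        F(p=3) -> return 2  (same call as traced above)
      -> return 5
      F(p=4) -> return 3  (same call as traced above)
    -> return 8
    F(p=5) -> return 5  (same call as traced above)
  -> return 13
  F(p=6) -> return 8  (same call as traced above)
-> return 21

Final answer: 21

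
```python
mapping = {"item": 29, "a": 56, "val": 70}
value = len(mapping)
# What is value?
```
Trace:
  mapping={'item': 29, 'a': 56, 'val': 70}
  mapping={'item': 29, 'a': 56, 'val': 70}, value=3

Final answer: 3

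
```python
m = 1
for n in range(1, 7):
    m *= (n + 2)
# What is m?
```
Trace:
  m=1
  m=3, n=1
  m=12, n=2
  m=60, n=3
  m=360, n=4
  m=2520, n=5
  m=20160, n=6

Final answer: 20160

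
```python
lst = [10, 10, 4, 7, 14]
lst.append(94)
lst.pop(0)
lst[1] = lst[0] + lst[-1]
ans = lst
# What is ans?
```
Trace:
  lst=[10, 10, 4, 7, 14]
  lst=[10, 10, 4, 7, 14, 94]
  lst=[10, 4, 7, 14, 94]
  lst=[10, 104, 7, 14, 94]
  lst=[10, 104, 7, 14, 94], ans=[10, 104, 7, 14, 94]

Final answer: [10, 104, 7, 14, 94]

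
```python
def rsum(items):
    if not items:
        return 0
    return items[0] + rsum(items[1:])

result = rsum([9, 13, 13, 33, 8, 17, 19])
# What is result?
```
Call trace:
rsum(items=[9, 13, 13, 33, 8, 17, 19])
  rsum(items=[13, 13, 33, 8, 17, 19])
    rsum(items=[13, 33, 8, 17, 19])
      rsum(items=[33, 8, 17, 19])
        rsum(items=[8, 17, 19])
          rsum(items=[17, 19])
            rsum(items=[19])
              rsum(items=[])
              -> return 0
            -> return 19
          -> return 36
        -> return 44
      -> return 77
    -> return 90
  -> return 103
-> return 112

Final answer: 112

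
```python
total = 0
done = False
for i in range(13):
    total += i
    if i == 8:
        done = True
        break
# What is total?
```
Trace:
  total=0
  total=0, done=False
  total=0, done=False, i=0
  total=1, done=False, i=1
  total=3, done=False, i=2
  total=6, done=False, i=3
  total=10, done=False, i=4
  total=15, done=False, i=5
  total=21, done=False, i=6
  total=28, done=False, i=7
  total=36, done=True, i=8

Final answer: 36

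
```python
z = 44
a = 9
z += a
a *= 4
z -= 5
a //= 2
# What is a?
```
Trace:
  z=44
  z=44, a=9
  z=53, a=9
  z=53, a=36
  z=48, a=36
  z=48, a=18

Final answer: 18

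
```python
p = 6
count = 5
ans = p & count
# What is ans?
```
Trace:
  p=6
  p=6, count=5
  p=6, count=5, ans=4

Final answer: 4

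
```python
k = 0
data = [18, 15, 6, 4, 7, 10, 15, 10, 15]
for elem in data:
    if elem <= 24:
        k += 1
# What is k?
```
Trace:
  k=0
  k=1, elem=18
  k=2, elem=15
  k=3, elem=6
  k=4, elem=4
  k=5, elem=7
  k=6, elem=10
  k=7, elem=15
  k=8, elem=10
  k=9, elem=15

Final answer: 9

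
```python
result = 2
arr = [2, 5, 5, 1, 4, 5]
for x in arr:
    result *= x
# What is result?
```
Trace:
  result=2
  result=4, x=2
  result=20, x=5
  result=100, x=5
  result=100, x=1
  result=400, x=4
  result=2000, x=5

Final answer: 2000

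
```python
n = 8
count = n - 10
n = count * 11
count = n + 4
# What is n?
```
Trace:
  n=8
  n=8, count=-2
  n=-22, count=-2
  n=-22, count=-18

Final answer: -22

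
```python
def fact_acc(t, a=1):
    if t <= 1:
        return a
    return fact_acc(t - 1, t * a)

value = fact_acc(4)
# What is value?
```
Call trace:
fact_acc(t=4, a=1)
  fact_acc(t=3, a=4)
    fact_acc(t=2, a=12)
      fact_acc(t=1, a=24)
      -> return 24
    -> return 24
  -> return 24
-> return 24

Final answer: 24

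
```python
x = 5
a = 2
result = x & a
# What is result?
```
Trace:
  x=5
  x=5, a=2
  x=5, a=2, result=0

Final answer: 0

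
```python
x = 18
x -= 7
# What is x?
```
Trace:
  x=18
  x=11

Final answer: 11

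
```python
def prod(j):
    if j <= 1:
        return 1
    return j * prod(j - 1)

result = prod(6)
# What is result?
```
Call trace:
prod(j=6)
  prod(j=5)
    prod(j=4)
      prod(j=3)
        prod(j=2)
          prod(j=1)
          -> return 1
        -> return 2
      -> return 6
    -> return 24
  -> return 120
-> return 720

Final answer: 720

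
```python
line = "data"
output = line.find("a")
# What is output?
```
Trace:
  line='data'
  line='data', output=1

Final answer: 1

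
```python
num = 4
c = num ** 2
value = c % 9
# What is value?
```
Trace:
  num=4
  num=4, c=16
  num=4, c=16, value=7

Final answer: 7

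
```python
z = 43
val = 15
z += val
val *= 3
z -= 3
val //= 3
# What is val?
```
Trace:
  z=43
  z=43, val=15
  z=58, val=15
  z=58, val=45
  z=55, val=45
  z=55, val=15

Final answer: 15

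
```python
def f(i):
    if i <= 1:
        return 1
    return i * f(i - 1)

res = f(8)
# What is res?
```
Call trace:
f(i=8)
  f(i=7)
    f(i=6)
      f(i=5)
        f(i=4)
          f(i=3)
            f(i=2)
              f(i=1)
              -> return 1
            -> return 2
          -> return 6
        -> return 24
      -> return 120
    -> return 720
  -> return 5040
-> return 40320

Final answer: 40320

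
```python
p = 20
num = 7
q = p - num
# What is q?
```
Trace:
  p=20
  p=20, num=7
  p=20, num=7, q=13

Final answer: 13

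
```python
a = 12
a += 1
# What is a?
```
Trace:
  a=12
  a=13

Final answer: 13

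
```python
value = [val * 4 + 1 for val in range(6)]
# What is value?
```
Trace:
  val=0
  val=1
  val=2
  val=3
  val=4
  val=5
  value=[1, 5, 9, 13, 17, 21]

Final answer: [1, 5, 9, 13, 17, 21]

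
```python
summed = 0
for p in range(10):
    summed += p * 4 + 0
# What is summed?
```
Trace:
  summed=0
  summed=0, p=0
  summed=4, p=1
  summed=12, p=2
  summed=24, p=3
  summed=40, p=4
  summed=60, p=5
  summed=84, p=6
  summed=112, p=7
  summed=144, p=8
  summed=180, p=9

Final answer: 180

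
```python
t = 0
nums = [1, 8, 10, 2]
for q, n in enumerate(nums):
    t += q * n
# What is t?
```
Trace:
  t=0
  t=0, q=0, n=1
  t=8, q=1, n=8
  t=28, q=2, n=10
  t=34, q=3, n=2

Final answer: 34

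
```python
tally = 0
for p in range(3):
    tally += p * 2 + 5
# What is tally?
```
Trace:
  tally=0
  tally=5, p=0
  tally=12, p=1
  tally=21, p=2

Final answer: 21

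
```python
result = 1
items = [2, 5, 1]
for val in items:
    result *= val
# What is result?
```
Trace:
  result=1
  result=2, val=2
  result=10, val=5
  result=10, val=1

Final answer: 10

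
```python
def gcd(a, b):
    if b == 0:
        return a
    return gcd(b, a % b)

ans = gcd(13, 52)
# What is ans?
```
Call trace:
gcd(a=13, b=52)
  gcd(a=52, b=13)
    gcd(a=13, b=0)
    -> return 13
  -> return 13
-> return 13

Final answer: 13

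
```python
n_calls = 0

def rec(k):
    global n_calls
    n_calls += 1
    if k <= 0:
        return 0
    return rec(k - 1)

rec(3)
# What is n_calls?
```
Call trace:
rec(k=3)
  rec(k=2)
    rec(k=1)
      rec(k=0)
      -> return 0
    -> return 0
  -> return 0
-> return 0

n_calls is incremented once per call. rec is entered once for each k = 3, 2, 1, 0 (the k <= 0 call returns without recursing), i.e. 3 + 1 calls.
n_calls = 4

Final answer: 4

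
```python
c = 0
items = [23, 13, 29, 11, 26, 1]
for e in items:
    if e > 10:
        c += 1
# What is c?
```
Trace:
  c=0
  c=1, e=23
  c=2, e=13
  c=3, e=29
  c=4, e=11
  c=5, e=26
  c=5, e=1

Final answer: 5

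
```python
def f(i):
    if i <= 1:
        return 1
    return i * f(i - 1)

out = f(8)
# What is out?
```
Call trace:
f(i=8)
  f(i=7)
    f(i=6)
      f(i=5)
        f(i=4)
          f(i=3)
            f(i=2)
              f(i=1)
              -> return 1
            -> return 2
          -> return 6
        -> return 24
      -> return 120
    -> return 720
  -> return 5040
-> return 40320

Final answer: 40320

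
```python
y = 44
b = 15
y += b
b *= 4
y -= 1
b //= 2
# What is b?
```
Trace:
  y=44
  y=44, b=15
  y=59, b=15
  y=59, b=60
  y=58, b=60
  y=58, b=30

Final answer: 30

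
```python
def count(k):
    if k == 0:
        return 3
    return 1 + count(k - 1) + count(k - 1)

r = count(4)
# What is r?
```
Call trace (a repeated sub-call is expanded the first time; later identical calls just restate its return value):
count(k=4)
  count(k=3)
    count(k=2)
      count(k=1)
        count(k=0)
        -> return 3
        count(k=0)
        -> return 3
      -> return 7
      count(k=1) -> return 7  (same call as traced above)
    -> return 15
    count(k=2) -> return 15  (same call as traced above)
  -> return 31
  count(k=3) -> return 31  (same call as traced above)
-> return 63

Final answer: 63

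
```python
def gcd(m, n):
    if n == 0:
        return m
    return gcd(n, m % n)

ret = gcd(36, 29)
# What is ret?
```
Call trace:
gcd(m=36, n=29)
  gcd(m=29, n=7)
    gcd(m=7, n=1)
      gcd(m=1, n=0)
      -> return 1
    -> return 1
  -> return 1
-> return 1

Final answer: 1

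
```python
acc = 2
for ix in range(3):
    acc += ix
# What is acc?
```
Trace:
  acc=2
  acc=2, ix=0
  acc=3, ix=1
  acc=5, ix=2

Final answer: 5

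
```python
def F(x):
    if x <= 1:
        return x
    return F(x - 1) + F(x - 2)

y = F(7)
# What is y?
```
Call trace (a repeated sub-call is expanded the first time; later identical calls just restate its return value):
F(x=7)
  F(x=6)
    F(x=5)
      F(x=4)
        F(x=3)
          F(x=2)
            F(x=1)
            -> return 1
            F(x=0)
            -> return 0
          -> return 1
          F(x=1)
          -> return 1
        -> return 2
        F(x=2) -> return 1  (same call as traced above)
      -> return 3
      F(x=3) -> return 2  (same call as traced above)
    -> return 5
    F(x=4) -> return 3  (same call as traced above)
  -> return 8
  F(x=5) -> return 5  (same call as traced above)
-> return 13

Final answer: 13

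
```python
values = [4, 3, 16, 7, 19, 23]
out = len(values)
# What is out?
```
Trace:
  values=[4, 3, 16, 7, 19, 23]
  values=[4, 3, 16, 7, 19, 23], out=6

Final answer: 6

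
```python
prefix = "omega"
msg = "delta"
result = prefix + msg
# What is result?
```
Trace:
  prefix='omega'
  prefix='omega', msg='delta'
  prefix='omega', msg='delta', result='omegadelta'

Final answer: 'omegadelta'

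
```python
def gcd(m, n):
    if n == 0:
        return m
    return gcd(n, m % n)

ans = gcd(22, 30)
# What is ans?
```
Call trace:
gcd(m=22, n=30)
  gcd(m=30, n=22)
    gcd(m=22, n=8)
      gcd(m=8, n=6)
        gcd(m=6, n=2)
          gcd(m=2, n=0)
          -> return 2
        -> return 2
      -> return 2
    -> return 2
  -> return 2
-> return 2

Final answer: 2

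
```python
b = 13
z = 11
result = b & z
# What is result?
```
Trace:
  b=13
  b=13, z=11
  b=13, z=11, result=9

Final answer: 9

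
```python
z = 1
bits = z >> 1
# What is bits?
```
Trace:
  z=1
  z=1, bits=0

Final answer: 0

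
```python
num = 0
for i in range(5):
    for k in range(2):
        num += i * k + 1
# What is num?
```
Trace:
  num=0
  num=1, i=0, k=0
  num=2, i=0, k=1
  num=3, i=1, k=0
  num=5, i=1, k=1
  num=6, i=2, k=0
  num=9, i=2, k=1
  num=10, i=3, k=0
  num=14, i=3, k=1
  num=15, i=4, k=0
  num=20, i=4, k=1

Final answer: 20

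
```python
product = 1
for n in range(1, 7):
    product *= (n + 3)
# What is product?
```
Trace:
  product=1
  product=4, n=1
  product=20, n=2
  product=120, n=3
  product=840, n=4
  product=6720, n=5
  product=60480, n=6

Final answer: 60480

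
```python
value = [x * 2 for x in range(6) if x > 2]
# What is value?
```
Trace:
  x=0
  x=1
  x=2
  x=3
  x=4
  x=5
  value=[6, 8, 10]

Final answer: [6, 8, 10]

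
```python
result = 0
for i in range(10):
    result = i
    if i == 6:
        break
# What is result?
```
Trace:
  result=0
  result=0, i=0
  result=1, i=1
  result=2, i=2
  result=3, i=3
  result=4, i=4
  result=5, i=5
  result=6, i=6

Final answer: 6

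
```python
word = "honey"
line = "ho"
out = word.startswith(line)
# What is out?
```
Trace:
  word='honey'
  word='honey', line='ho'
  word='honey', line='ho', out=True

Final answer: True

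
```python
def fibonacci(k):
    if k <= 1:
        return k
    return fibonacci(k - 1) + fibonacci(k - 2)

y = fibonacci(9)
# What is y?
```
Call trace (a repeated sub-call is expanded the first time; later identical calls just restate its return value):
fibonacci(k=9)
  fibonacci(k=8)
    fibonacci(k=7)
      fibonacci(k=6)
        fibonacci(k=5)
          fibonacci(k=4)
            fibonacci(k=3)
              fibonacci(k=2)
                fibonacci(k=1)
                -> return 1
                fibonacci(k=0)
                -> return 0
              -> return 1
              fibonacci(k=1)
              -> return 1
            -> return 2
            fibonacci(k=2) -> return 1  (same call as traced above)
          -> return 3
          fibonacci(k=3) -> return 2  (same call as traced above)
        -> return 5
        fibonacci(k=4) -> return 3  (same call as traced above)
      -> return 8
      fibonacci(k=5) -> return 5  (same call as traced above)
    -> return 13
    fibonacci(k=6) -> return 8  (same call as traced above)
  -> return 21
  fibonacci(k=7) -> return 13  (same call as traced above)
-> return 34

Final answer: 34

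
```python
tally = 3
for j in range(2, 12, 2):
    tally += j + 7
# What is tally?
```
Trace:
  tally=3
  tally=12, j=2
  tally=23, j=4
  tally=36, j=6
  tally=51, j=8
  tally=68, j=10

Final answer: 68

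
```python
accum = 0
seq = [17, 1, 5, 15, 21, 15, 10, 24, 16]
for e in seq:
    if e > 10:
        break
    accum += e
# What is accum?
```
Trace:
  accum=0
  accum=0, e=17

Final answer: 0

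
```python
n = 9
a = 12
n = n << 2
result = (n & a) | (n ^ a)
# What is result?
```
Trace:
  n=9
  n=9, a=12
  n=36, a=12
  n=36, a=12, result=44

Final answer: 44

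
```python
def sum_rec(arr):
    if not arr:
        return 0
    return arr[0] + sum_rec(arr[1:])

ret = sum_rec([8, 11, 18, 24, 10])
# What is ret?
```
Call trace:
sum_rec(arr=[8, 11, 18, 24, 10])
  sum_rec(arr=[11, 18, 24, 10])
    sum_rec(arr=[18, 24, 10])
      sum_rec(arr=[24, 10])
        sum_rec(arr=[10])
          sum_rec(arr=[])
          -> return 0
        -> return 10
      -> return 34
    -> return 52
  -> return 63
-> return 71

Final answer: 71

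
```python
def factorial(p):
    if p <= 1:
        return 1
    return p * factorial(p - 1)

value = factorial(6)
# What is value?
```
Call trace:
factorial(p=6)
  factorial(p=5)
    factorial(p=4)
      factorial(p=3)
        factorial(p=2)
          factorial(p=1)
          -> return 1
        -> return 2
      -> return 6
    -> return 24
  -> return 120
-> return 720

Final answer: 720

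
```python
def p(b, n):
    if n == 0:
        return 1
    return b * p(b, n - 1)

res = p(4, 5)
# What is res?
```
Call trace:
p(b=4, n=5)
  p(b=4, n=4)
    p(b=4, n=3)
      p(b=4, n=2)
        p(b=4, n=1)
          p(b=4, n=0)
          -> return 1
        -> return 4
      -> return 16
    -> return 64
  -> return 256
-> return 1024

Final answer: 1024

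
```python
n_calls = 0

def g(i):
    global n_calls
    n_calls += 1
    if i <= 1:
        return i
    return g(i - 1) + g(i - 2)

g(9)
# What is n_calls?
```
Call trace (a repeated sub-call is expanded the first time; later identical calls just restate its return value):
g(i=9)
  g(i=8)
    g(i=7)
      g(i=6)
        g(i=5)
          g(i=4)
            g(i=3)
              g(i=2)
                g(i=1)
                -> return 1
                g(i=0)
                -> return 0
              -> return 1
              g(i=1)
              -> return 1
            -> return 2
            g(i=2) -> return 1  (same call as traced above)
          -> return 3
          g(i=3) -> return 2  (same call as traced above)
        -> return 5
        g(i=4) -> return 3  (same call as traced above)
      -> return 8
      g(i=5) -> return 5  (same call as traced above)
    -> return 13
    g(i=6) -> return 8  (same call as traced above)
  -> return 21
  g(i=7) -> return 13  (same call as traced above)
-> return 34

n_calls is incremented once per call, so count the calls in each subtree. Let C(i) = number of calls made by g(i).
C(0) = C(1) = 1 (base case, no recursion); C(i) = 1 + C(i - 1) + C(i - 2) otherwise.
C(2) = 1 + C(1) + C(0) = 1 + 1 + 1 = 3
C(3) = 1 + C(2) + C(1) = 1 + 3 + 1 = 5
C(4) = 1 + C(3) + C(2) = 1 + 5 + 3 = 9
C(5) = 1 + C(4) + C(3) = 1 + 9 + 5 = 15
C(6) = 1 + C(5) + C(4) = 1 + 15 + 9 = 25
C(7) = 1 + C(6) + C(5) = 1 + 25 + 15 = 41
C(8) = 1 + C(7) + C(6) = 1 + 41 + 25 = 67
C(9) = 1 + C(8) + C(7) = 1 + 67 + 41 = 109
n_calls = C(9) = 109

Final answer: 109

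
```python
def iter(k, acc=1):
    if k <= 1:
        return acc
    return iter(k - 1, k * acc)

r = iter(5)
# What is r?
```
Call trace:
iter(k=5, acc=1)
  iter(k=4, acc=5)
    iter(k=3, acc=20)
      iter(k=2, acc=60)
        iter(k=1, acc=120)
        -> return 120
      -> return 120
    -> return 120
  -> return 120
-> return 120

Final answer: 120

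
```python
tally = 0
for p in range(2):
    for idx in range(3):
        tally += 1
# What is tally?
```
Trace:
  tally=0
  tally=1, p=0, idx=0
  tally=2, p=0, idx=1
  tally=3, p=0, idx=2
  tally=4, p=1, idx=0
  tally=5, p=1, idx=1
  tally=6, p=1, idx=2

Final answer: 6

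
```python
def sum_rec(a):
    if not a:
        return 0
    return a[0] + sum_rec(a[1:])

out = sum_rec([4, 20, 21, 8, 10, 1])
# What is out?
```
Call trace:
sum_rec(a=[4, 20, 21, 8, 10, 1])
  sum_rec(a=[20, 21, 8, 10, 1])
    sum_rec(a=[21, 8, 10, 1])
      sum_rec(a=[8, 10, 1])
        sum_rec(a=[10, 1])
          sum_rec(a=[1])
            sum_rec(a=[])
            -> return 0
          -> return 1
        -> return 11
      -> return 19
    -> return 40
  -> return 60
-> return 64

Final answer: 64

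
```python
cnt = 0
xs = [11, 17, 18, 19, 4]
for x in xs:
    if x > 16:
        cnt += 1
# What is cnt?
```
Trace:
  cnt=0
  cnt=0, x=11
  cnt=1, x=17
  cnt=2, x=18
  cnt=3, x=19
  cnt=3, x=4

Final answer: 3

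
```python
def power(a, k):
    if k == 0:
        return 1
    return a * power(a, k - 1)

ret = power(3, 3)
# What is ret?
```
Call trace:
power(a=3, k=3)
  power(a=3, k=2)
    power(a=3, k=1)
      power(a=3, k=0)
      -> return 1
    -> return 3
  -> return 9
-> return 27

Final answer: 27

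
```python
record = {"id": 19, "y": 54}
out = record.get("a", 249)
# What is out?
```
Trace:
  record={'id': 19, 'y': 54}
  record={'id': 19, 'y': 54}, out=249

Final answer: 249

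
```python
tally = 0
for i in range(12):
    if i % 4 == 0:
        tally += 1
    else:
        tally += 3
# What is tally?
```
Trace:
  tally=0
  tally=1, i=0
  tally=4, i=1
  tally=7, i=2
  tally=10, i=3
  tally=11, i=4
  tally=14, i=5
  tally=17, i=6
  tally=20, i=7
  tally=21, i=8
  tally=24, i=9
  tally=27, i=10
  tally=30, i=11

Final answer: 30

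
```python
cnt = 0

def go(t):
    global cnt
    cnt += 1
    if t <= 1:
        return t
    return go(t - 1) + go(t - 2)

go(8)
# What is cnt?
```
Call trace (a repeated sub-call is expanded the first time; later identical calls just restate its return value):
go(t=8)
  go(t=7)
    go(t=6)
      go(t=5)
        go(t=4)
          go(t=3)
            go(t=2)
              go(t=1)
              -> return 1
              go(t=0)
              -> return 0
            -> return 1
            go(t=1)
            -> return 1
          -> return 2
          go(t=2) -> return 1  (same call as traced above)
        -> return 3
        go(t=3) -> return 2  (same call as traced above)
      -> return 5
      go(t=4) -> return 3  (same call as traced above)
    -> return 8
    go(t=5) -> return 5  (same call as traced above)
  -> return 13
  go(t=6) -> return 8  (same call as traced above)
-> return 21

cnt is incremented once per call, so count the calls in each subtree. Let C(t) = number of calls made by go(t).
C(0) = C(1) = 1 (base case, no recursion); C(t) = 1 + C(t - 1) + C(t - 2) otherwise.
C(2) = 1 + C(1) + C(0) = 1 + 1 + 1 = 3
C(3) = 1 + C(2) + C(1) = 1 + 3 + 1 = 5
C(4) = 1 + C(3) + C(2) = 1 + 5 + 3 = 9
C(5) = 1 + C(4) + C(3) = 1 + 9 + 5 = 15
C(6) = 1 + C(5) + C(4) = 1 + 15 + 9 = 25
C(7) = 1 + C(6) + C(5) = 1 + 25 + 15 = 41
C(8) = 1 + C(7) + C(6) = 1 + 41 + 25 = 67
cnt = C(8) = 67

Final answer: 67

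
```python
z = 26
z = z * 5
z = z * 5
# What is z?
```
Trace:
  z=26
  z=130
  z=650

Final answer: 650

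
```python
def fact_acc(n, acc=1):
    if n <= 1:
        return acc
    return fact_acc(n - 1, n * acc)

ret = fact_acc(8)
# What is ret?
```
Call trace:
fact_acc(n=8, acc=1)
  fact_acc(n=7, acc=8)
    fact_acc(n=6, acc=56)
      fact_acc(n=5, acc=336)
        fact_acc(n=4, acc=1680)
          fact_acc(n=3, acc=6720)
            fact_acc(n=2, acc=20160)
              fact_acc(n=1, acc=40320)
              -> return 40320
            -> return 40320
          -> return 40320
        -> return 40320
      -> return 40320
    -> return 40320
  -> return 40320
-> return 40320

Final answer: 40320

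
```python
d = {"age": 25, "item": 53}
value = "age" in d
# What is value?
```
Trace:
  d={'age': 25, 'item': 53}
  d={'age': 25, 'item': 53}, value=True

Final answer: True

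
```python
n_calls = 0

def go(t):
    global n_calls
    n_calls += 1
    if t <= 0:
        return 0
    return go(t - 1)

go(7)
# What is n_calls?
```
Call trace:
go(t=7)
  go(t=6)
    go(t=5)
      go(t=4)
        go(t=3)
          go(t=2)
            go(t=1)
              go(t=0)
              -> return 0
            -> return 0
          -> return 0
        -> return 0
      -> return 0
    -> return 0
  -> return 0
-> return 0

n_calls is incremented once per call. go is entered once for each t = 7, 6, 5, 4, 3, 2, 1, 0 (the t <= 0 call returns without recursing), i.e. 7 + 1 calls.
n_calls = 8

Final answer: 8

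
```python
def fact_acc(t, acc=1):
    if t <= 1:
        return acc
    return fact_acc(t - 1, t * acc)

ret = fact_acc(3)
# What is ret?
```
Call trace:
fact_acc(t=3, acc=1)
  fact_acc(t=2, acc=3)
    fact_acc(t=1, acc=6)
    -> return 6
  -> return 6
-> return 6

Final answer: 6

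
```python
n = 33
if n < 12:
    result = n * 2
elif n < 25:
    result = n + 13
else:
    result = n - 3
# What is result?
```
Trace:
  n=33
  n=33, result=30

Final answer: 30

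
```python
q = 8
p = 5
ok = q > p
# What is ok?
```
Trace:
  q=8
  q=8, p=5
  q=8, p=5, ok=True

Final answer: True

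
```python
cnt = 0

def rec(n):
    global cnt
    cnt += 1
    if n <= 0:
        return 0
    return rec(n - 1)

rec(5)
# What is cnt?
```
Call trace:
rec(n=5)
  rec(n=4)
    rec(n=3)
      rec(n=2)
        rec(n=1)
          rec(n=0)
          -> return 0
        -> return 0
      -> return 0
    -> return 0
  -> return 0
-> return 0

cnt is incremented once per call. rec is entered once for each n = 5, 4, 3, 2, 1, 0 (the n <= 0 call returns without recursing), i.e. 5 + 1 calls.
cnt = 6

Final answer: 6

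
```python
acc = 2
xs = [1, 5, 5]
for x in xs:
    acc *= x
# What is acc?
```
Trace:
  acc=2
  acc=2, x=1
  acc=10, x=5
  acc=50, x=5

Final answer: 50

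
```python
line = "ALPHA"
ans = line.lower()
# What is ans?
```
Trace:
  line='ALPHA'
  line='ALPHA', ans='alpha'

Final answer: 'alpha'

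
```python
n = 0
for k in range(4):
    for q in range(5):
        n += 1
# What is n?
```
Trace:
  n=0
  n=1, k=0, q=0
  n=2, k=0, q=1
  n=3, k=0, q=2
  n=4, k=0, q=3
  n=5, k=0, q=4
  n=6, k=1, q=0
  n=7, k=1, q=1
  n=8, k=1, q=2
  n=9, k=1, q=3
  n=10, k=1, q=4
  n=11, k=2, q=0
  n=12, k=2, q=1
  n=13, k=2, q=2
  n=14, k=2, q=3
  n=15, k=2, q=4
  n=16, k=3, q=0
  n=17, k=3, q=1
  n=18, k=3, q=2
  n=19, k=3, q=3
  n=20, k=3, q=4

Final answer: 20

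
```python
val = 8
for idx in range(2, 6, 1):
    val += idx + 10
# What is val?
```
Trace:
  val=8
  val=20, idx=2
  val=33, idx=3
  val=47, idx=4
  val=62, idx=5

Final answer: 62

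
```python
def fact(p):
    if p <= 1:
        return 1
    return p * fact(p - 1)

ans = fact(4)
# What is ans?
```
Call trace:
fact(p=4)
  fact(p=3)
    fact(p=2)
      fact(p=1)
      -> return 1
    -> return 2
  -> return 6
-> return 24

Final answer: 24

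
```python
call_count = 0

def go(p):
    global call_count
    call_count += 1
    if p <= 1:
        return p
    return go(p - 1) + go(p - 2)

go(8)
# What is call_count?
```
Call trace (a repeated sub-call is expanded the first time; later identical calls just restate its return value):
go(p=8)
  go(p=7)
    go(p=6)
      go(p=5)
        go(p=4)
          go(p=3)
            go(p=2)
              go(p=1)
              -> return 1
              go(p=0)
              -> return 0
            -> return 1
            go(p=1)
            -> return 1
          -> return 2
          go(p=2) -> return 1  (same call as traced above)
        -> return 3
        go(p=3) -> return 2  (same call as traced above)
      -> return 5
      go(p=4) -> return 3  (same call as traced above)
    -> return 8
    go(p=5) -> return 5  (same call as traced above)
  -> return 13
  go(p=6) -> return 8  (same call as traced above)
-> return 21

call_count is incremented once per call, so count the calls in each subtree. Let C(p) = number of calls made by go(p).
C(0) = C(1) = 1 (base case, no recursion); C(p) = 1 + C(p - 1) + C(p - 2) otherwise.
C(2) = 1 + C(1) + C(0) = 1 + 1 + 1 = 3
C(3) = 1 + C(2) + C(1) = 1 + 3 + 1 = 5
C(4) = 1 + C(3) + C(2) = 1 + 5 + 3 = 9
C(5) = 1 + C(4) + C(3) = 1 + 9 + 5 = 15
C(6) = 1 + C(5) + C(4) = 1 + 15 + 9 = 25
C(7) = 1 + C(6) + C(5) = 1 + 25 + 15 = 41
C(8) = 1 + C(7) + C(6) = 1 + 41 + 25 = 67
call_count = C(8) = 67

Final answer: 67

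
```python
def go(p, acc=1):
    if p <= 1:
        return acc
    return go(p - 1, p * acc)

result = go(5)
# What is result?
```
Call trace:
go(p=5, acc=1)
  go(p=4, acc=5)
    go(p=3, acc=20)
      go(p=2, acc=60)
        go(p=1, acc=120)
        -> return 120
      -> return 120
    -> return 120
  -> return 120
-> return 120

Final answer: 120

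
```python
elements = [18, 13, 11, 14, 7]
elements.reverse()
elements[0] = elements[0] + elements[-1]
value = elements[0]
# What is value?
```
Trace:
  elements=[18, 13, 11, 14, 7]
  elements=[7, 14, 11, 13, 18]
  elements=[25, 14, 11, 13, 18]
  elements=[25, 14, 11, 13, 18], value=25

Final answer: 25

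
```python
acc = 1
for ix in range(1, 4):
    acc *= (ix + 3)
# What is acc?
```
Trace:
  acc=1
  acc=4, ix=1
  acc=20, ix=2
  acc=120, ix=3

Final answer: 120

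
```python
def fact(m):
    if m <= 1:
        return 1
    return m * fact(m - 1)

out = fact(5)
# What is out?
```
Call trace:
fact(m=5)
  fact(m=4)
    fact(m=3)
      fact(m=2)
        fact(m=1)
        -> return 1
      -> return 2
    -> return 6
  -> return 24
-> return 120

Final answer: 120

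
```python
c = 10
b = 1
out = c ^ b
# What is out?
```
Trace:
  c=10
  c=10, b=1
  c=10, b=1, out=11

Final answer: 11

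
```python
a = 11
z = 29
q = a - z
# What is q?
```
Trace:
  a=11
  a=11, z=29
  a=11, z=29, q=-18

Final answer: -18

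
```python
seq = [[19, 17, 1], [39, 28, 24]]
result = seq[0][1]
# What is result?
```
Trace:
  seq=[[19, 17, 1], [39, 28, 24]]
  seq=[[19, 17, 1], [39, 28, 24]], result=17

Final answer: 17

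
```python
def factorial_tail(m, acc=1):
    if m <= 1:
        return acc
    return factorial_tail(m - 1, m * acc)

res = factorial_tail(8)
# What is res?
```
Call trace:
factorial_tail(m=8, acc=1)
  factorial_tail(m=7, acc=8)
    factorial_tail(m=6, acc=56)
      factorial_tail(m=5, acc=336)
        factorial_tail(m=4, acc=1680)
          factorial_tail(m=3, acc=6720)
            factorial_tail(m=2, acc=20160)
              factorial_tail(m=1, acc=40320)
              -> return 40320
            -> return 40320
          -> return 40320
        -> return 40320
      -> return 40320
    -> return 40320
  -> return 40320
-> return 40320

Final answer: 40320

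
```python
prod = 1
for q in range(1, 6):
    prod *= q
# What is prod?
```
Trace:
  prod=1
  prod=1, q=1
  prod=2, q=2
  prod=6, q=3
  prod=24, q=4
  prod=120, q=5

Final answer: 120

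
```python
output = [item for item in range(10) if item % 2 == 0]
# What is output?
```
Trace:
  item=0
  item=1
  item=2
  item=3
  item=4
  item=5
  item=6
  item=7
  item=8
  item=9
  output=[0, 2, 4, 6, 8]

Final answer: [0, 2, 4, 6, 8]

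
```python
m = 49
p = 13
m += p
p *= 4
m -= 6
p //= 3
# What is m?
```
Trace:
  m=49
  m=49, p=13
  m=62, p=13
  m=62, p=52
  m=56, p=52
  m=56, p=17

Final answer: 56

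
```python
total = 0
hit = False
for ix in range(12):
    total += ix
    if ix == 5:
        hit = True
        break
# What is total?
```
Trace:
  total=0
  total=0, hit=False
  total=0, hit=False, ix=0
  total=1, hit=False, ix=1
  total=3, hit=False, ix=2
  total=6, hit=False, ix=3
  total=10, hit=False, ix=4
  total=15, hit=True, ix=5

Final answer: 15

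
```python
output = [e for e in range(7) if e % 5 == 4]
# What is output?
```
Trace:
  e=0
  e=1
  e=2
  e=3
  e=4
  e=5
  e=6
  output=[4]

Final answer: [4]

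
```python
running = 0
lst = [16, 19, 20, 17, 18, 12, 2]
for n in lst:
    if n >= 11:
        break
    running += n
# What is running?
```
Trace:
  running=0
  running=0, n=16

Final answer: 0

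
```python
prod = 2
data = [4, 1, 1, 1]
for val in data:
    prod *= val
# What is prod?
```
Trace:
  prod=2
  prod=8, val=4
  prod=8, val=1
  prod=8, val=1
  prod=8, val=1

Final answer: 8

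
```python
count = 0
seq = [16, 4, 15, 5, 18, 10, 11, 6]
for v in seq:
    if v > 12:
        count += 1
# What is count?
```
Trace:
  count=0
  count=1, v=16
  count=1, v=4
  count=2, v=15
  count=2, v=5
  count=3, v=18
  count=3, v=10
  count=3, v=11
  count=3, v=6

Final answer: 3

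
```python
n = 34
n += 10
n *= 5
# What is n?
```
Trace:
  n=34
  n=44
  n=220

Final answer: 220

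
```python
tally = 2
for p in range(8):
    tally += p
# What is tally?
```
Trace:
  tally=2
  tally=2, p=0
  tally=3, p=1
  tally=5, p=2
  tally=8, p=3
  tally=12, p=4
  tally=17, p=5
  tally=23, p=6
  tally=30, p=7

Final answer: 30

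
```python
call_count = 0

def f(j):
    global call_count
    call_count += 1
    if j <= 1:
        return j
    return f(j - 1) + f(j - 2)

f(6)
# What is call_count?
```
Call trace (a repeated sub-call is expanded the first time; later identical calls just restate its return value):
f(j=6)
  f(j=5)
    f(j=4)
      f(j=3)
        f(j=2)
          f(j=1)
          -> return 1
          f(j=0)
          -> return 0
        -> return 1
        f(j=1)
        -> return 1
      -> return 2
      f(j=2) -> return 1  (same call as traced above)
    -> return 3
    f(j=3) -> return 2  (same call as traced above)
  -> return 5
  f(j=4) -> return 3  (same call as traced above)
-> return 8

call_count is incremented once per call, so count the calls in each subtree. Let C(j) = number of calls made by f(j).
C(0) = C(1) = 1 (base case, no recursion); C(j) = 1 + C(j - 1) + C(j - 2) otherwise.
C(2) = 1 + C(1) + C(0) = 1 + 1 + 1 = 3
C(3) = 1 + C(2) + C(1) = 1 + 3 + 1 = 5
C(4) = 1 + C(3) + C(2) = 1 + 5 + 3 = 9
C(5) = 1 + C(4) + C(3) = 1 + 9 + 5 = 15
C(6) = 1 + C(5) + C(4) = 1 + 15 + 9 = 25
call_count = C(6) = 25

Final answer: 25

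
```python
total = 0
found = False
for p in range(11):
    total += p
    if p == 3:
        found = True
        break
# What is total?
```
Trace:
  total=0
  total=0, found=False
  total=0, found=False, p=0
  total=1, found=False, p=1
  total=3, found=False, p=2
  total=6, found=True, p=3

Final answer: 6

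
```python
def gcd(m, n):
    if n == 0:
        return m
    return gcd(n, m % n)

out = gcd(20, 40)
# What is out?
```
Call trace:
gcd(m=20, n=40)
  gcd(m=40, n=20)
    gcd(m=20, n=0)
    -> return 20
  -> return 20
-> return 20

Final answer: 20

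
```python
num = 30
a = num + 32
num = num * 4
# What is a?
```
Trace:
  num=30
  num=30, a=62
  num=120, a=62

Final answer: 62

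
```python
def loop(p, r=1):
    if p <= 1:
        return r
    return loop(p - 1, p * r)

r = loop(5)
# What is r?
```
Call trace:
loop(p=5, r=1)
  loop(p=4, r=5)
    loop(p=3, r=20)
      loop(p=2, r=60)
        loop(p=1, r=120)
        -> return 120
      -> return 120
    -> return 120
  -> return 120
-> return 120

Final answer: 120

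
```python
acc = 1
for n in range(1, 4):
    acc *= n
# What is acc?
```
Trace:
  acc=1
  acc=1, n=1
  acc=2, n=2
  acc=6, n=3

Final answer: 6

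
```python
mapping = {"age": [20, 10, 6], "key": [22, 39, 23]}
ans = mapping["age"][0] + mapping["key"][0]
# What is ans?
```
Trace:
  mapping={'age': [20, 10, 6], 'key': [22, 39, 23]}
  mapping={'age': [20, 10, 6], 'key': [22, 39, 23]}, ans=42

Final answer: 42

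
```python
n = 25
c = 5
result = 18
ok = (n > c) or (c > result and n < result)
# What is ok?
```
Trace:
  n=25
  n=25, c=5
  n=25, c=5, result=18
  n=25, c=5, result=18, ok=True

Final answer: True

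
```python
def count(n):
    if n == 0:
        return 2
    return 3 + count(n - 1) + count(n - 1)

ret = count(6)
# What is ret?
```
Call trace (a repeated sub-call is expanded the first time; later identical calls just restate its return value):
count(n=6)
  count(n=5)
    count(n=4)
      count(n=3)
        count(n=2)
          count(n=1)
            count(n=0)
            -> return 2
            count(n=0)
            -> return 2
          -> return 7
          count(n=1) -> return 7  (same call as traced above)
        -> return 17
        count(n=2) -> return 17  (same call as traced above)
      -> return 37
      count(n=3) -> return 37  (same call as traced above)
    -> return 77
    count(n=4) -> return 77  (same call as traced above)
  -> return 157
  count(n=5) -> return 157  (same call as traced above)
-> return 317

Final answer: 317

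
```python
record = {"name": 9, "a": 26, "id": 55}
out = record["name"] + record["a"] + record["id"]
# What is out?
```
Trace:
  record={'name': 9, 'a': 26, 'id': 55}
  record={'name': 9, 'a': 26, 'id': 55}, out=90

Final answer: 90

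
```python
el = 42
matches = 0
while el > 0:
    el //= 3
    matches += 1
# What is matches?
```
Trace:
  el=42
  el=42, matches=0
  el=14, matches=1
  el=4, matches=2
  el=1, matches=3
  el=0, matches=4

Final answer: 4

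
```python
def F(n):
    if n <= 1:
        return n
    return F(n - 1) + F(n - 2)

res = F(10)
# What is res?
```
Call trace (a repeated sub-call is expanded the first time; later identical calls just restate its return value):
F(n=10)
  F(n=9)
    F(n=8)
      F(n=7)
        F(n=6)
          F(n=5)
            F(n=4)
              F(n=3)
                F(n=2)
                  F(n=1)
                  -> return 1
                  F(n=0)
                  -> return 0
                -> return 1
                F(n=1)
                -> return 1
              -> return 2
              F(n=2) -> return 1  (same call as traced above)
            -> return 3
            F(n=3) -> return 2  (same call as traced above)
          -> return 5
          F(n=4) -> return 3  (same call as traced above)
        -> return 8
        F(n=5) -> return 5  (same call as traced above)
      -> return 13
      F(n=6) -> return 8  (same call as traced above)
    -> return 21
    F(n=7) -> return 13  (same call as traced above)
  -> return 34
  F(n=8) -> return 21  (same call as traced above)
-> return 55

Final answer: 55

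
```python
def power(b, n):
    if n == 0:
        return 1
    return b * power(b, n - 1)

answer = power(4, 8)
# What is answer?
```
Call trace:
power(b=4, n=8)
  power(b=4, n=7)
    power(b=4, n=6)
      power(b=4, n=5)
        power(b=4, n=4)
          power(b=4, n=3)
            power(b=4, n=2)
              power(b=4, n=1)
                power(b=4, n=0)
                -> return 1
              -> return 4
            -> return 16
          -> return 64
        -> return 256
      -> return 1024
    -> return 4096
  -> return 16384
-> return 65536

Final answer: 65536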